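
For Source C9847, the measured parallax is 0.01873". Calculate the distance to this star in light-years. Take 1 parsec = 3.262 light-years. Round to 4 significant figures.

174.2 light years

d = 1/p = 1/0.01873 = 53.39 pc.
In light-years: 53.39 × 3.262 = 174.16 ly.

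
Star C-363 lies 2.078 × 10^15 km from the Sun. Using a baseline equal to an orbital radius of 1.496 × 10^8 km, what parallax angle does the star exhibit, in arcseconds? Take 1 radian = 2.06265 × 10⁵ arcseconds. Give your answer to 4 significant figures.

0.01485 arcsec

θ ≈ B/d = (1.496 × 10^8) / (2.078 × 10^15) = 7.1992 × 10^-8 rad.
In arcseconds: 7.1992 × 10^-8 × 206265 = 0.014849″.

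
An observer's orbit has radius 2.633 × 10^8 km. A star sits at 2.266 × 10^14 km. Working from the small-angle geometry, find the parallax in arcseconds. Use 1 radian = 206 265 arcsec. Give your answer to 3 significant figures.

θ ≈ B/d = (2.633 × 10^8) / (2.266 × 10^14) = 1.1620 × 10^-6 rad.
In arcseconds: 1.1620 × 10^-6 × 206265 = 0.23968″.

0.240 arcsec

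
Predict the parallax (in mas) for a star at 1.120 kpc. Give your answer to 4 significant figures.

d = 1.120 kpc = 1120 pc.
p = 1/d = 1/1120 = 0.00089286 arcsec.
= 0.00089286 × 1000 = 0.89286 mas.

0.8929 mas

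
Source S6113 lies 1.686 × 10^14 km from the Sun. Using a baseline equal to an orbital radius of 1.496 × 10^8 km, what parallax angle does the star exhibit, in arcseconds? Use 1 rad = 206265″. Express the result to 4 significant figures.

θ ≈ B/d = (1.496 × 10^8) / (1.686 × 10^14) = 8.8731 × 10^-7 rad.
In arcseconds: 8.8731 × 10^-7 × 206265 = 0.18302″.

0.1830 arcsec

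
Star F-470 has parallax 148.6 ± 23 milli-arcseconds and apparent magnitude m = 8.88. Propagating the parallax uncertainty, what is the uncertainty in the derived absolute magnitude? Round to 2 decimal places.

σ_M = 0.34 mag

M = m − 5 log₁₀ d + 5 = m + 5 log₁₀ p + 5, so ∂M/∂p = 5/(p ln 10).
σ_M = (5/ln 10) · (σ_p/p) = 2.1715 × 23/148.6 = 2.1715 × 0.15478 = 0.3361.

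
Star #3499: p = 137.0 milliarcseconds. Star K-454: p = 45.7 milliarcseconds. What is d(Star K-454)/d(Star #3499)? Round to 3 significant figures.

Since d = 1/p, d_B/d_A = p_A/p_B.
= 137.0 / 45.7 = 2.9978.

3.00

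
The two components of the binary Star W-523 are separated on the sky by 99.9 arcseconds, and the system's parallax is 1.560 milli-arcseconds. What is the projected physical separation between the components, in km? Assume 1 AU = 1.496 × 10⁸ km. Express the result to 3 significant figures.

9.58 × 10^12 km

d = 1/p = 1/0.001560″ = 641.03 pc.
At distance d (pc), an angle of θ arcsec spans θ·d AU: s = 99.9 × 641.03 = 64039 AU.
= 64039 × 1.496 × 10⁸ km = 9.5802 × 10^12 km.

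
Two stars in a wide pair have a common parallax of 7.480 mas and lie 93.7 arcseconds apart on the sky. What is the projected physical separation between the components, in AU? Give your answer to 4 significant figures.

d = 1/p = 1/0.007480″ = 133.69 pc.
At distance d (pc), an angle of θ arcsec spans θ·d AU: s = 93.7 × 133.69 = 12527 AU.

12530 AU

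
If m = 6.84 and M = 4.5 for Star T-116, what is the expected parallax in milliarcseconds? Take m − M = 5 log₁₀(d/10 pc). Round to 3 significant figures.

34.0 mas

m − M = 6.84 − 4.5 = 2.34.
d = 10^((m−M)/5 + 1) = 10^1.468 = 29.376 pc.
p = 1/d = 1/29.376 = 0.034041 arcsec = 34.041 mas.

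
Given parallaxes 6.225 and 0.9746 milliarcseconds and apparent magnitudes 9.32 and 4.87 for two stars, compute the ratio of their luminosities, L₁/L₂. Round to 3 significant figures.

d₁ = 1/p₁ = 1/0.006225″ = 160.64 pc; d₂ = 1/p₂ = 1/0.0009746″ = 1026.1 pc.
M₁ = m₁ − 5 log₁₀ d₁ + 5 = 9.32 − 11.0293 + 5 = 3.2907.
M₂ = 4.87 − 15.0559 + 5 = -5.1859.
L₁/L₂ = 10^(0.4(M₂ − M₁)) = 10^(0.4 × (-8.4766)) = 10^(-3.39064) = 0.00040678.

L₁/L₂ = 0.000407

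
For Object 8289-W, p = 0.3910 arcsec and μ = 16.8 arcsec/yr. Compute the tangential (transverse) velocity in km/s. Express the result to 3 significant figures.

d = 1/p = 1/0.3910″ = 2.5575 pc.
v_t = 4.74 × μ × d = 4.74 × 16.8 × 2.5575 = 203.66 km/s.

204 km/s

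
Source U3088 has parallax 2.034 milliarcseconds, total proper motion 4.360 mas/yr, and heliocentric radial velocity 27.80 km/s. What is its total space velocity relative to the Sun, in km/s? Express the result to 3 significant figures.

29.6 km/s

d = 1/p = 1/0.002034″ = 491.64 pc.
μ = 4.360 mas/yr = 0.004360 ″/yr.
v_t = 4.740 μ d = 4.740 × 0.004360 × 491.64 = 10.16 km/s.
v = √(v_r² + v_t²) = √(27.80² + 10.16²) = √876.066 = 29.598 km/s.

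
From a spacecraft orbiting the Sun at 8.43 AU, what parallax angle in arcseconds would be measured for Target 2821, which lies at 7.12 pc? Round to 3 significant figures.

p (arcsec) = B (AU) / d (pc).
p = 8.43 / 7.12 = 1.184 arcsec.

1.18 arcsec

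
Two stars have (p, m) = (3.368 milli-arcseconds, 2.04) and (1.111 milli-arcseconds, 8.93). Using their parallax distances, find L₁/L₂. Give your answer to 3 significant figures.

L₁/L₂ = 62.0

d₁ = 1/p₁ = 1/0.003368″ = 296.91 pc; d₂ = 1/p₂ = 1/0.001111″ = 900.09 pc.
M₁ = m₁ − 5 log₁₀ d₁ + 5 = 2.04 − 12.3631 + 5 = -5.3231.
M₂ = 8.93 − 14.7714 + 5 = -0.8414.
L₁/L₂ = 10^(0.4(M₂ − M₁)) = 10^(0.4 × 4.4817) = 10^1.79268 = 62.041.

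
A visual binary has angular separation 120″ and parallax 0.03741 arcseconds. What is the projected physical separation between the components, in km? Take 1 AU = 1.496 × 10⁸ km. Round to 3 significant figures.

4.80 × 10^11 km

d = 1/p = 1/0.03741″ = 26.731 pc.
At distance d (pc), an angle of θ arcsec spans θ·d AU: s = 120 × 26.731 = 3207.7 AU.
= 3207.7 × 1.496 × 10⁸ km = 4.7987 × 10^11 km.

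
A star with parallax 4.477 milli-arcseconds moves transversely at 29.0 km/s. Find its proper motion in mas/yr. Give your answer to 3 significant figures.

27.4 mas/yr

d = 1/p = 1/0.004477″ = 223.36 pc.
μ = v_t / (4.74 d) = 29.0 / (4.74 × 223.36) = 29.0 / 1058.7 = 0.027392 ″/yr = 27.392 mas/yr.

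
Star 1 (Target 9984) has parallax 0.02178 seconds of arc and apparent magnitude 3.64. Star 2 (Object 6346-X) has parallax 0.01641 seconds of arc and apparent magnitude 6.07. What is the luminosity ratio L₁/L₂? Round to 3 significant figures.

d₁ = 1/p₁ = 1/0.02178″ = 45.914 pc; d₂ = 1/p₂ = 1/0.01641″ = 60.938 pc.
M₁ = m₁ − 5 log₁₀ d₁ + 5 = 3.64 − 8.3097 + 5 = 0.3303.
M₂ = 6.07 − 8.9244 + 5 = 2.1456.
L₁/L₂ = 10^(0.4(M₂ − M₁)) = 10^(0.4 × 1.8153) = 10^0.72612 = 5.3226.

L₁/L₂ = 5.32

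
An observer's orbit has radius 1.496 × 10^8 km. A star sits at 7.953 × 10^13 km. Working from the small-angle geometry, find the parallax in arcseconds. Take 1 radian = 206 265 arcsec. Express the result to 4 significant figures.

0.3880 arcsec

θ ≈ B/d = (1.496 × 10^8) / (7.953 × 10^13) = 1.8811 × 10^-6 rad.
In arcseconds: 1.8811 × 10^-6 × 206265 = 0.38801″.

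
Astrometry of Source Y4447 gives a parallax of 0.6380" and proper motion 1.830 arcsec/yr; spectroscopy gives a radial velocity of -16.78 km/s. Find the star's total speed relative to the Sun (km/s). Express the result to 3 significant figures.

21.6 km/s

d = 1/p = 1/0.6380″ = 1.5674 pc.
v_t = 4.740 μ d = 4.740 × 1.830 × 1.5674 = 13.596 km/s.
v = √(v_r² + v_t²) = √((-16.78)² + 13.596²) = √466.42 = 21.597 km/s.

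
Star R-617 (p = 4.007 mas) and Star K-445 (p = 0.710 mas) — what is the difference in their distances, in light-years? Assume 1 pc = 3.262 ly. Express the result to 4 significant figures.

d_A = 1/0.004007″ = 249.56 pc; d_B = 1/0.0007100″ = 1408.5 pc.
|d_B − d_A| = |1408.5 − 249.56| = 1158.9 pc = 1158.9 × 3.262 ly = 3780.3 ly.

3780 ly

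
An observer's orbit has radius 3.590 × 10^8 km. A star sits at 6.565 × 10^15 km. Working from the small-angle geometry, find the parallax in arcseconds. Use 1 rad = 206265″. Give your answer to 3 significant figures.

θ ≈ B/d = (3.590 × 10^8) / (6.565 × 10^15) = 5.4684 × 10^-8 rad.
In arcseconds: 5.4684 × 10^-8 × 206265 = 0.011279″.

0.0113 arcsec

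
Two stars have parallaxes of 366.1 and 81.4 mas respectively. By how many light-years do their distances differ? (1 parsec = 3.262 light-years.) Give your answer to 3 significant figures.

31.2 ly

d_A = 1/0.3661″ = 2.7315 pc; d_B = 1/0.08140″ = 12.285 pc.
|d_B − d_A| = |12.285 − 2.7315| = 9.5535 pc = 9.5535 × 3.262 ly = 31.164 ly.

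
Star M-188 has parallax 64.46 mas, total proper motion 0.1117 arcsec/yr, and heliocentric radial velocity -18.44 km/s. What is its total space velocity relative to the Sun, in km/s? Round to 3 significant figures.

20.2 km/s

d = 1/p = 1/0.06446″ = 15.513 pc.
v_t = 4.740 μ d = 4.740 × 0.1117 × 15.513 = 8.2135 km/s.
v = √(v_r² + v_t²) = √((-18.44)² + 8.2135²) = √407.495 = 20.187 km/s.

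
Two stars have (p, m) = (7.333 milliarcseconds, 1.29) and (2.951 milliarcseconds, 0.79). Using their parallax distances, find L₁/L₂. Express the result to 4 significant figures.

L₁/L₂ = 0.1022

d₁ = 1/p₁ = 1/0.007333″ = 136.37 pc; d₂ = 1/p₂ = 1/0.002951″ = 338.87 pc.
M₁ = m₁ − 5 log₁₀ d₁ + 5 = 1.29 − 10.6736 + 5 = -4.3836.
M₂ = 0.79 − 12.6502 + 5 = -6.8602.
L₁/L₂ = 10^(0.4(M₂ − M₁)) = 10^(0.4 × (-2.4766)) = 10^(-0.99064) = 0.10218.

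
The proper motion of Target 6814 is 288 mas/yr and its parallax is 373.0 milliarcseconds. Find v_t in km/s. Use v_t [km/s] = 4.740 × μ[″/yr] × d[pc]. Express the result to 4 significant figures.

d = 1/p = 1/0.3730″ = 2.681 pc.
μ = 288 mas/yr = 0.288 ″/yr.
v_t = 4.74 × μ × d = 4.74 × 0.288 × 2.681 = 3.6599 km/s.

3.660 km/s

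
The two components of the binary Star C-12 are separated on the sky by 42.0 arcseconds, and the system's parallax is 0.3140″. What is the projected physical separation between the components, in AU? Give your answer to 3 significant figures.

134 AU

d = 1/p = 1/0.3140″ = 3.1847 pc.
At distance d (pc), an angle of θ arcsec spans θ·d AU: s = 42.0 × 3.1847 = 133.76 AU.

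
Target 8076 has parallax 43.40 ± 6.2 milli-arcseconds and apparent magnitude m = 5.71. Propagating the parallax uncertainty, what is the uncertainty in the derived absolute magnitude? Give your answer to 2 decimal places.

σ_M = 0.31 mag

M = m − 5 log₁₀ d + 5 = m + 5 log₁₀ p + 5, so ∂M/∂p = 5/(p ln 10).
σ_M = (5/ln 10) · (σ_p/p) = 2.1715 × 6.2/43.40 = 2.1715 × 0.14286 = 0.31022.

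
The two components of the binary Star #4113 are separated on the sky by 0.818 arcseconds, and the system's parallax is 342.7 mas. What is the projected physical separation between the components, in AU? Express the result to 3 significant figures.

2.39 AU

d = 1/p = 1/0.3427″ = 2.918 pc.
At distance d (pc), an angle of θ arcsec spans θ·d AU: s = 0.818 × 2.918 = 2.3869 AU.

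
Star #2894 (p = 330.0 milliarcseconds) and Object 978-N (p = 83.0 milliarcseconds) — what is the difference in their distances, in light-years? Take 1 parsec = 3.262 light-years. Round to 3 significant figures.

29.4 ly

d_A = 1/0.3300″ = 3.0303 pc; d_B = 1/0.08300″ = 12.048 pc.
|d_B − d_A| = |12.048 − 3.0303| = 9.0177 pc = 9.0177 × 3.262 ly = 29.416 ly.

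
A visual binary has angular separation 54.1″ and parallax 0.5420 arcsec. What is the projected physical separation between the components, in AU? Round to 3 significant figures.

d = 1/p = 1/0.5420″ = 1.845 pc.
At distance d (pc), an angle of θ arcsec spans θ·d AU: s = 54.1 × 1.845 = 99.815 AU.

99.8 AU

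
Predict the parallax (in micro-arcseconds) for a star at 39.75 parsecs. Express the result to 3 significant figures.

25200 μas

p = 1/d = 1/39.75 = 0.025157 arcsec.
= 0.025157 × 10⁶ = 25157 μas.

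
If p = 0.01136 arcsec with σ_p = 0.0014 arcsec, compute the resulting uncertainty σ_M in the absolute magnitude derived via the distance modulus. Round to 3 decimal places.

σ_M = 0.268 mag

M = m − 5 log₁₀ d + 5 = m + 5 log₁₀ p + 5, so ∂M/∂p = 5/(p ln 10).
σ_M = (5/ln 10) · (σ_p/p) = 2.1715 × 0.0014/0.01136 = 2.1715 × 0.12324 = 0.26762.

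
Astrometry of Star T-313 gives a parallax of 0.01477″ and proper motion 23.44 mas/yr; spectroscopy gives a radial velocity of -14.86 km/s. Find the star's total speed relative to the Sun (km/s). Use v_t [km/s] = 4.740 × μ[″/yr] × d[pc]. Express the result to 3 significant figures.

16.7 km/s

d = 1/p = 1/0.01477″ = 67.705 pc.
μ = 23.44 mas/yr = 0.02344 ″/yr.
v_t = 4.740 μ d = 4.740 × 0.02344 × 67.705 = 7.5224 km/s.
v = √(v_r² + v_t²) = √((-14.86)² + 7.5224²) = √277.406 = 16.656 km/s.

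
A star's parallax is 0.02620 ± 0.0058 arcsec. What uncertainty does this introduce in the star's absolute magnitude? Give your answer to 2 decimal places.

M = m − 5 log₁₀ d + 5 = m + 5 log₁₀ p + 5, so ∂M/∂p = 5/(p ln 10).
σ_M = (5/ln 10) · (σ_p/p) = 2.1715 × 0.0058/0.02620 = 2.1715 × 0.22137 = 0.4807.

σ_M = 0.48 mag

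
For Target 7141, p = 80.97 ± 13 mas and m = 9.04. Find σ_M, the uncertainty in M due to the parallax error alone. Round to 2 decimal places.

M = m − 5 log₁₀ d + 5 = m + 5 log₁₀ p + 5, so ∂M/∂p = 5/(p ln 10).
σ_M = (5/ln 10) · (σ_p/p) = 2.1715 × 13/80.97 = 2.1715 × 0.16055 = 0.34863.

σ_M = 0.35 mag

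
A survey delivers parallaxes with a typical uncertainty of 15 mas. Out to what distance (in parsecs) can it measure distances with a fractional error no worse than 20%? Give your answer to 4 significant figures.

σ_d/d = σ_p/p, so the condition is σ_p/p ≤ 0.20, i.e. p ≥ σ_p/0.20.
p_min = 15/0.20 = 75 mas = 0.075 arcsec.
d_max = 1/p_min = 1/0.075 = 13.333 pc.

13.33 pc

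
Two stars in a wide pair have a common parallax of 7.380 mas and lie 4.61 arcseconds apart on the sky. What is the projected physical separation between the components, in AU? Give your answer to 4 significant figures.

d = 1/p = 1/0.007380″ = 135.5 pc.
At distance d (pc), an angle of θ arcsec spans θ·d AU: s = 4.61 × 135.5 = 624.66 AU.

624.7 AU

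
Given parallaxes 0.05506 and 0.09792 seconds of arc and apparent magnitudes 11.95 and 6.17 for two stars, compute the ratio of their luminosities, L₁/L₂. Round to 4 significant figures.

L₁/L₂ = 0.01542

d₁ = 1/p₁ = 1/0.05506″ = 18.162 pc; d₂ = 1/p₂ = 1/0.09792″ = 10.212 pc.
M₁ = m₁ − 5 log₁₀ d₁ + 5 = 11.95 − 6.2958 + 5 = 10.6542.
M₂ = 6.17 − 5.0456 + 5 = 6.1244.
L₁/L₂ = 10^(0.4(M₂ − M₁)) = 10^(0.4 × (-4.5298)) = 10^(-1.81192) = 0.01542.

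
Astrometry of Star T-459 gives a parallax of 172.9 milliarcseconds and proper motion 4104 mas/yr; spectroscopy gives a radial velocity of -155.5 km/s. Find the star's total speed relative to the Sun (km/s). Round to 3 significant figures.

192 km/s

d = 1/p = 1/0.1729″ = 5.7837 pc.
μ = 4104 mas/yr = 4.104 ″/yr.
v_t = 4.740 μ d = 4.740 × 4.104 × 5.7837 = 112.51 km/s.
v = √(v_r² + v_t²) = √((-155.5)² + 112.51²) = √36838.8 = 191.93 km/s.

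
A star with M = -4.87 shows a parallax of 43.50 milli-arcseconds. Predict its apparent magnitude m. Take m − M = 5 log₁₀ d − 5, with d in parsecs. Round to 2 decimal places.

d = 1/p = 1/0.04350″ = 22.989 pc.
m − M = 5 log₁₀ d − 5 = 5 log₁₀(22.989) − 5 = 6.8076 − 5 = 1.8076.
m = M + (m − M) = -4.87 + 1.8076 = -3.06.

m = -3.06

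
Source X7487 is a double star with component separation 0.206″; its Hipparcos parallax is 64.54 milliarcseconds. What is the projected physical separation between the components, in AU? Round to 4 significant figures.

d = 1/p = 1/0.06454″ = 15.494 pc.
At distance d (pc), an angle of θ arcsec spans θ·d AU: s = 0.206 × 15.494 = 3.1918 AU.

3.192 AU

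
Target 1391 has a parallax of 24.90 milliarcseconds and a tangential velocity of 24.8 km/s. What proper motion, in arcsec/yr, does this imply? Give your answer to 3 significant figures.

d = 1/p = 1/0.02490″ = 40.161 pc.
μ = v_t / (4.74 d) = 24.8 / (4.74 × 40.161) = 24.8 / 190.36 = 0.13028 ″/yr.

0.130 arcsec/yr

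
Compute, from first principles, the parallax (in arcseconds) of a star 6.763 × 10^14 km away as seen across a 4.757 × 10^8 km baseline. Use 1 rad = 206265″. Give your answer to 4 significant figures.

θ ≈ B/d = (4.757 × 10^8) / (6.763 × 10^14) = 7.0339 × 10^-7 rad.
In arcseconds: 7.0339 × 10^-7 × 206265 = 0.14508″.

0.1451 arcsec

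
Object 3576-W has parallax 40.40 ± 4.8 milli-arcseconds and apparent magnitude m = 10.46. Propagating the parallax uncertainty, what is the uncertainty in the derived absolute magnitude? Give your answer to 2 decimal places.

M = m − 5 log₁₀ d + 5 = m + 5 log₁₀ p + 5, so ∂M/∂p = 5/(p ln 10).
σ_M = (5/ln 10) · (σ_p/p) = 2.1715 × 4.8/40.40 = 2.1715 × 0.11881 = 0.258.

σ_M = 0.26 mag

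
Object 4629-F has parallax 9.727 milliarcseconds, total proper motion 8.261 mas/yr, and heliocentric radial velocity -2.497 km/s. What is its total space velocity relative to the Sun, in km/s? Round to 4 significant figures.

d = 1/p = 1/0.009727″ = 102.81 pc.
μ = 8.261 mas/yr = 0.008261 ″/yr.
v_t = 4.740 μ d = 4.740 × 0.008261 × 102.81 = 4.0257 km/s.
v = √(v_r² + v_t²) = √((-2.497)² + 4.0257²) = √22.4413 = 4.7372 km/s.

4.737 km/s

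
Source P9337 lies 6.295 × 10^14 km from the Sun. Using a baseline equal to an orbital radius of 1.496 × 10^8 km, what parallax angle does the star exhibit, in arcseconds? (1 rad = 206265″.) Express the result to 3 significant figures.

θ ≈ B/d = (1.496 × 10^8) / (6.295 × 10^14) = 2.3765 × 10^-7 rad.
In arcseconds: 2.3765 × 10^-7 × 206265 = 0.049019″.

0.0490 arcsec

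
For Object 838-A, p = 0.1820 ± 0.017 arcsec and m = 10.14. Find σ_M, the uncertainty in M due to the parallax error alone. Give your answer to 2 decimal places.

M = m − 5 log₁₀ d + 5 = m + 5 log₁₀ p + 5, so ∂M/∂p = 5/(p ln 10).
σ_M = (5/ln 10) · (σ_p/p) = 2.1715 × 0.017/0.1820 = 2.1715 × 0.093407 = 0.20283.

σ_M = 0.20 mag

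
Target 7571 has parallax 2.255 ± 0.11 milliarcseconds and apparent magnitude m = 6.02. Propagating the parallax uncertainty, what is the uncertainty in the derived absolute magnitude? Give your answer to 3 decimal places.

M = m − 5 log₁₀ d + 5 = m + 5 log₁₀ p + 5, so ∂M/∂p = 5/(p ln 10).
σ_M = (5/ln 10) · (σ_p/p) = 2.1715 × 0.11/2.255 = 2.1715 × 0.04878 = 0.10593.

σ_M = 0.106 mag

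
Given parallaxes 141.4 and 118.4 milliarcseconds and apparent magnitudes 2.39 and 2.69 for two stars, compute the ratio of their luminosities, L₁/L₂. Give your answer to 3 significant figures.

d₁ = 1/p₁ = 1/0.1414″ = 7.0721 pc; d₂ = 1/p₂ = 1/0.1184″ = 8.4459 pc.
M₁ = m₁ − 5 log₁₀ d₁ + 5 = 2.39 − 4.2477 + 5 = 3.1423.
M₂ = 2.69 − 4.6332 + 5 = 3.0568.
L₁/L₂ = 10^(0.4(M₂ − M₁)) = 10^(0.4 × (-0.0855)) = 10^(-0.03420) = 0.92427.

L₁/L₂ = 0.924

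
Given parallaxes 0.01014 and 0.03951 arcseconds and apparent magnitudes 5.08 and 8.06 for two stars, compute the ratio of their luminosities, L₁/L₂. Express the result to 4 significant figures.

L₁/L₂ = 236.2

d₁ = 1/p₁ = 1/0.01014″ = 98.619 pc; d₂ = 1/p₂ = 1/0.03951″ = 25.31 pc.
M₁ = m₁ − 5 log₁₀ d₁ + 5 = 5.08 − 9.9698 + 5 = 0.1102.
M₂ = 8.06 − 7.0165 + 5 = 6.0435.
L₁/L₂ = 10^(0.4(M₂ − M₁)) = 10^(0.4 × 5.9333) = 10^2.37332 = 236.22.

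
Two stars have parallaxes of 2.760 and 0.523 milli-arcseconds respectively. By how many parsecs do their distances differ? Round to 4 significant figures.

d_A = 1/0.002760″ = 362.32 pc; d_B = 1/0.0005230″ = 1912 pc.
|d_B − d_A| = |1912 − 362.32| = 1549.7 pc.

1550 pc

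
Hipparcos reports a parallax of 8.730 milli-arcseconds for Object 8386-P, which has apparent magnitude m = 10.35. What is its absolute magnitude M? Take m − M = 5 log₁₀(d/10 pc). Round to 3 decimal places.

d = 1/p = 1/0.008730″ = 114.55 pc.
m − M = 5 log₁₀(114.55) − 5 = 10.2950 − 5 = 5.2950.
M = m − (m − M) = 10.35 − 5.2950 = 5.055.

M = 5.055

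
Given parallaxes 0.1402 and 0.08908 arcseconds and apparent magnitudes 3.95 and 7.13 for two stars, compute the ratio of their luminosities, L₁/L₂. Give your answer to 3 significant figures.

d₁ = 1/p₁ = 1/0.1402″ = 7.1327 pc; d₂ = 1/p₂ = 1/0.08908″ = 11.226 pc.
M₁ = m₁ − 5 log₁₀ d₁ + 5 = 3.95 − 4.2663 + 5 = 4.6837.
M₂ = 7.13 − 5.2511 + 5 = 6.8789.
L₁/L₂ = 10^(0.4(M₂ − M₁)) = 10^(0.4 × 2.1952) = 10^0.87808 = 7.5523.

L₁/L₂ = 7.55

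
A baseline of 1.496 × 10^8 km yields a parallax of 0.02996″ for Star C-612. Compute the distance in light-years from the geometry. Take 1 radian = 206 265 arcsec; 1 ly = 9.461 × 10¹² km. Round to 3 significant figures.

109 ly

θ = 0.02996″ = 0.02996/206265 = 1.4525 × 10^-7 rad.
d = B/θ = (1.496 × 10^8) / (1.4525 × 10^-7) = 1.0299 × 10^15 km = (1.0299 × 10^15) / (9.461 × 10^12) ly = 108.86 ly.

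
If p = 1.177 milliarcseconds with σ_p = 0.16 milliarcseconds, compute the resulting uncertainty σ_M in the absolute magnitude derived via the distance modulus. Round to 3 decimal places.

σ_M = 0.295 mag

M = m − 5 log₁₀ d + 5 = m + 5 log₁₀ p + 5, so ∂M/∂p = 5/(p ln 10).
σ_M = (5/ln 10) · (σ_p/p) = 2.1715 × 0.16/1.177 = 2.1715 × 0.13594 = 0.29519.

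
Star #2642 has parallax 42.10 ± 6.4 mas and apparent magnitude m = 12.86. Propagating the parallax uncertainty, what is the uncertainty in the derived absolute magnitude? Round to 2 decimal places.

σ_M = 0.33 mag

M = m − 5 log₁₀ d + 5 = m + 5 log₁₀ p + 5, so ∂M/∂p = 5/(p ln 10).
σ_M = (5/ln 10) · (σ_p/p) = 2.1715 × 6.4/42.10 = 2.1715 × 0.15202 = 0.33011.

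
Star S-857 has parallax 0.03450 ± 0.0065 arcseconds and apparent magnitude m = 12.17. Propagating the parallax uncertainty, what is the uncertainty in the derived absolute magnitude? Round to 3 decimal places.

M = m − 5 log₁₀ d + 5 = m + 5 log₁₀ p + 5, so ∂M/∂p = 5/(p ln 10).
σ_M = (5/ln 10) · (σ_p/p) = 2.1715 × 0.0065/0.03450 = 2.1715 × 0.18841 = 0.40913.

σ_M = 0.409 mag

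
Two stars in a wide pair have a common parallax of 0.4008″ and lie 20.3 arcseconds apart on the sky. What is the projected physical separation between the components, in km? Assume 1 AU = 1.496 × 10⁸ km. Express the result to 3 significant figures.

d = 1/p = 1/0.4008″ = 2.495 pc.
At distance d (pc), an angle of θ arcsec spans θ·d AU: s = 20.3 × 2.495 = 50.649 AU.
= 50.649 × 1.496 × 10⁸ km = 7.5771 × 10^9 km.

7.58 × 10^9 km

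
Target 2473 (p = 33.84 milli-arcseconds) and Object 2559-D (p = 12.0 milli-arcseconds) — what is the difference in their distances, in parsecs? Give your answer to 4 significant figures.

53.78 pc

d_A = 1/0.03384″ = 29.551 pc; d_B = 1/0.01200″ = 83.333 pc.
|d_B − d_A| = |83.333 − 29.551| = 53.782 pc.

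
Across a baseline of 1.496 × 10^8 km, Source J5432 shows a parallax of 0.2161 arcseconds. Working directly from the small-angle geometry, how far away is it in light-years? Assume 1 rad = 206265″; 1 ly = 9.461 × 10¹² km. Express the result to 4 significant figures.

15.09 ly

θ = 0.2161″ = 0.2161/206265 = 1.0477 × 10^-6 rad.
d = B/θ = (1.496 × 10^8) / (1.0477 × 10^-6) = 1.4279 × 10^14 km = (1.4279 × 10^14) / (9.461 × 10^12) ly = 15.092 ly.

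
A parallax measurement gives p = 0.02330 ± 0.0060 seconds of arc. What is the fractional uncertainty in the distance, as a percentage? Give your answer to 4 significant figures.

25.75%

For d = 1/p, |σ_d/d| = |σ_p/p|.
σ_p/p = 0.0060 / 0.02330 = 0.25751 = 25.751%.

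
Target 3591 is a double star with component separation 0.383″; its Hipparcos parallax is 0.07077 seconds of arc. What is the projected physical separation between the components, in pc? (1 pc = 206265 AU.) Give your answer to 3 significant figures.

2.62 × 10^-5 pc

d = 1/p = 1/0.07077″ = 14.13 pc.
At distance d (pc), an angle of θ arcsec spans θ·d AU: s = 0.383 × 14.13 = 5.4118 AU.
= 5.4118 / 206265 = 2.6237 × 10^-5 pc.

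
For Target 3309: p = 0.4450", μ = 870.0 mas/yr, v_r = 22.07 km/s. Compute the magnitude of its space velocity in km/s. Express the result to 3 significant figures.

d = 1/p = 1/0.4450″ = 2.2472 pc.
μ = 870.0 mas/yr = 0.8700 ″/yr.
v_t = 4.740 μ d = 4.740 × 0.8700 × 2.2472 = 9.267 km/s.
v = √(v_r² + v_t²) = √(22.07² + 9.267²) = √572.962 = 23.937 km/s.

23.9 km/s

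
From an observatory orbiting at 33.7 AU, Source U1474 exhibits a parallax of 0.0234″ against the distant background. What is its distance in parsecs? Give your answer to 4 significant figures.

1440 pc

With baseline B (in AU) and parallax p (in arcsec), d = B/p parsecs.
d = 33.7 / 0.0234 = 1440.2 pc.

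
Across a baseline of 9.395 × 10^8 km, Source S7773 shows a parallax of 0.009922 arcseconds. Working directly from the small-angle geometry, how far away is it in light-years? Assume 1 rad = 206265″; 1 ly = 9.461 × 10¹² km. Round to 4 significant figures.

θ = 0.009922″ = 0.009922/206265 = 4.8103 × 10^-8 rad.
d = B/θ = (9.395 × 10^8) / (4.8103 × 10^-8) = 1.9531 × 10^16 km = (1.9531 × 10^16) / (9.461 × 10^12) ly = 2064.4 ly.

2064 ly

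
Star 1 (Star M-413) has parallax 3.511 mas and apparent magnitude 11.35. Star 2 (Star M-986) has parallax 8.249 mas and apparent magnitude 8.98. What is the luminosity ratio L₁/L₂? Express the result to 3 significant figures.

L₁/L₂ = 0.622

d₁ = 1/p₁ = 1/0.003511″ = 284.82 pc; d₂ = 1/p₂ = 1/0.008249″ = 121.23 pc.
M₁ = m₁ − 5 log₁₀ d₁ + 5 = 11.35 − 12.2729 + 5 = 4.0771.
M₂ = 8.98 − 10.4181 + 5 = 3.5619.
L₁/L₂ = 10^(0.4(M₂ − M₁)) = 10^(0.4 × (-0.5152)) = 10^(-0.20608) = 0.62219.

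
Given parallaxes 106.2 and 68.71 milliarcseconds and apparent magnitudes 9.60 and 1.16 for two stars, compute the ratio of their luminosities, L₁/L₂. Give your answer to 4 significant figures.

d₁ = 1/p₁ = 1/0.1062″ = 9.4162 pc; d₂ = 1/p₂ = 1/0.06871″ = 14.554 pc.
M₁ = m₁ − 5 log₁₀ d₁ + 5 = 9.60 − 4.8694 + 5 = 9.7306.
M₂ = 1.16 − 5.8149 + 5 = 0.3451.
L₁/L₂ = 10^(0.4(M₂ − M₁)) = 10^(0.4 × (-9.3855)) = 10^(-3.75420) = 0.00017612.

L₁/L₂ = 0.0001761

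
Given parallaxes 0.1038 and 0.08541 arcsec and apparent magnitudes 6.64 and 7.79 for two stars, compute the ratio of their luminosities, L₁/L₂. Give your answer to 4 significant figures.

L₁/L₂ = 1.953

d₁ = 1/p₁ = 1/0.1038″ = 9.6339 pc; d₂ = 1/p₂ = 1/0.08541″ = 11.708 pc.
M₁ = m₁ − 5 log₁₀ d₁ + 5 = 6.64 − 4.9190 + 5 = 6.7210.
M₂ = 7.79 − 5.3424 + 5 = 7.4476.
L₁/L₂ = 10^(0.4(M₂ − M₁)) = 10^(0.4 × 0.7266) = 10^0.29064 = 1.9527.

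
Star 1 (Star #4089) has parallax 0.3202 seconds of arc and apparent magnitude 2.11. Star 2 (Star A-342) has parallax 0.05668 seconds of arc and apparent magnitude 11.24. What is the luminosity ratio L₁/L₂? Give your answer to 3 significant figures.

d₁ = 1/p₁ = 1/0.3202″ = 3.123 pc; d₂ = 1/p₂ = 1/0.05668″ = 17.643 pc.
M₁ = m₁ − 5 log₁₀ d₁ + 5 = 2.11 − 2.4729 + 5 = 4.6371.
M₂ = 11.24 − 6.2329 + 5 = 10.0071.
L₁/L₂ = 10^(0.4(M₂ − M₁)) = 10^(0.4 × 5.3700) = 10^2.14800 = 140.6.

L₁/L₂ = 141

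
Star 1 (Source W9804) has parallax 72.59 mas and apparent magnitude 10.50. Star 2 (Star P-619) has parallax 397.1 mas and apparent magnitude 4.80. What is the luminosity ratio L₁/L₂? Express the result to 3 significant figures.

L₁/L₂ = 0.157

d₁ = 1/p₁ = 1/0.07259″ = 13.776 pc; d₂ = 1/p₂ = 1/0.3971″ = 2.5183 pc.
M₁ = m₁ − 5 log₁₀ d₁ + 5 = 10.50 − 5.6956 + 5 = 9.8044.
M₂ = 4.80 − 2.0055 + 5 = 7.7945.
L₁/L₂ = 10^(0.4(M₂ − M₁)) = 10^(0.4 × (-2.0099)) = 10^(-0.80396) = 0.15705.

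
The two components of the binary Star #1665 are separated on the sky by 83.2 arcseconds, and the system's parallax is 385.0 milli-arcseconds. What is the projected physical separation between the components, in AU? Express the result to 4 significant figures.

216.1 AU

d = 1/p = 1/0.3850″ = 2.5974 pc.
At distance d (pc), an angle of θ arcsec spans θ·d AU: s = 83.2 × 2.5974 = 216.1 AU.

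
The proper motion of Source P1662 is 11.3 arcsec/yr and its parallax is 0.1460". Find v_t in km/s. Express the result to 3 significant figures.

367 km/s

d = 1/p = 1/0.1460″ = 6.8493 pc.
v_t = 4.74 × μ × d = 4.74 × 11.3 × 6.8493 = 366.86 km/s.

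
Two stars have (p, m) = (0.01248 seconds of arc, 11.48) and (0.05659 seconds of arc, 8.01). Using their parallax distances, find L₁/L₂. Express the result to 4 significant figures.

L₁/L₂ = 0.8415

d₁ = 1/p₁ = 1/0.01248″ = 80.128 pc; d₂ = 1/p₂ = 1/0.05659″ = 17.671 pc.
M₁ = m₁ − 5 log₁₀ d₁ + 5 = 11.48 − 9.5189 + 5 = 6.9611.
M₂ = 8.01 − 6.2363 + 5 = 6.7737.
L₁/L₂ = 10^(0.4(M₂ − M₁)) = 10^(0.4 × (-0.1874)) = 10^(-0.07496) = 0.84147.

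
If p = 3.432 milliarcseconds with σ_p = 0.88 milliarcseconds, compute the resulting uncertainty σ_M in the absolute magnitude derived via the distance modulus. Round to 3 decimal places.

σ_M = 0.557 mag

M = m − 5 log₁₀ d + 5 = m + 5 log₁₀ p + 5, so ∂M/∂p = 5/(p ln 10).
σ_M = (5/ln 10) · (σ_p/p) = 2.1715 × 0.88/3.432 = 2.1715 × 0.25641 = 0.55679.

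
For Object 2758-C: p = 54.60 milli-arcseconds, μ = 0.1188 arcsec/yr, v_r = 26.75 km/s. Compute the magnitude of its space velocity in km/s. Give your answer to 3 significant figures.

d = 1/p = 1/0.05460″ = 18.315 pc.
v_t = 4.740 μ d = 4.740 × 0.1188 × 18.315 = 10.313 km/s.
v = √(v_r² + v_t²) = √(26.75² + 10.313²) = √821.92 = 28.669 km/s.

28.7 km/s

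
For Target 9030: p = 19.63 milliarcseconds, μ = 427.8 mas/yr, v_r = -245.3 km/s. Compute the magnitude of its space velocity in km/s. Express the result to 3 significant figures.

d = 1/p = 1/0.01963″ = 50.942 pc.
μ = 427.8 mas/yr = 0.4278 ″/yr.
v_t = 4.740 μ d = 4.740 × 0.4278 × 50.942 = 103.3 km/s.
v = √(v_r² + v_t²) = √((-245.3)² + 103.3²) = √70843 = 266.16 km/s.

266 km/s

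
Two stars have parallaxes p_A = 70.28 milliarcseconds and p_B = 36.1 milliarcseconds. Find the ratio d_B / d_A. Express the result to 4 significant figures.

Since d = 1/p, d_B/d_A = p_A/p_B.
= 70.28 / 36.1 = 1.9468.

1.947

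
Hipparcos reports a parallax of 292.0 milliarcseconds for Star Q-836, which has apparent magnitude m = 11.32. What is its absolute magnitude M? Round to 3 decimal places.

M = 13.647

d = 1/p = 1/0.2920″ = 3.4247 pc.
m − M = 5 log₁₀(3.4247) − 5 = 2.6731 − 5 = -2.3269.
M = m − (m − M) = 11.32 − (-2.3269) = 13.647.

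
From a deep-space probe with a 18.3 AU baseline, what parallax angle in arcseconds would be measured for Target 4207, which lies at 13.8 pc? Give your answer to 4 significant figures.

1.326 arcsec

p (arcsec) = B (AU) / d (pc).
p = 18.3 / 13.8 = 1.3261 arcsec.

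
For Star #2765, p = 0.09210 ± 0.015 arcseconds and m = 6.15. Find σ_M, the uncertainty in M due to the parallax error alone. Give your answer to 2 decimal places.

σ_M = 0.35 mag

M = m − 5 log₁₀ d + 5 = m + 5 log₁₀ p + 5, so ∂M/∂p = 5/(p ln 10).
σ_M = (5/ln 10) · (σ_p/p) = 2.1715 × 0.015/0.09210 = 2.1715 × 0.16287 = 0.35367.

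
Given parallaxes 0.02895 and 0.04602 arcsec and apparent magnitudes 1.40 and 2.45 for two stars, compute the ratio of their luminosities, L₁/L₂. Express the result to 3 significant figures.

L₁/L₂ = 6.65

d₁ = 1/p₁ = 1/0.02895″ = 34.542 pc; d₂ = 1/p₂ = 1/0.04602″ = 21.73 pc.
M₁ = m₁ − 5 log₁₀ d₁ + 5 = 1.40 − 7.6917 + 5 = -1.2917.
M₂ = 2.45 − 6.6853 + 5 = 0.7647.
L₁/L₂ = 10^(0.4(M₂ − M₁)) = 10^(0.4 × 2.0564) = 10^0.82256 = 6.646.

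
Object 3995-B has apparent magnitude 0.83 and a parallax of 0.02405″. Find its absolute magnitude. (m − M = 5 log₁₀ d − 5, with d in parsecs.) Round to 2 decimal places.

M = -2.26

d = 1/p = 1/0.02405″ = 41.58 pc.
m − M = 5 log₁₀(41.58) − 5 = 8.0944 − 5 = 3.0944.
M = m − (m − M) = 0.83 − 3.0944 = -2.26.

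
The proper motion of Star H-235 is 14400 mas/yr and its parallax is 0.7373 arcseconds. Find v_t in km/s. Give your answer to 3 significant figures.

d = 1/p = 1/0.7373″ = 1.3563 pc.
μ = 14400 mas/yr = 14.4 ″/yr.
v_t = 4.74 × μ × d = 4.74 × 14.4 × 1.3563 = 92.576 km/s.

92.6 km/s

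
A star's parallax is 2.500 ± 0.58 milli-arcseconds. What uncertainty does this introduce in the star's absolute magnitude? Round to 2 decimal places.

M = m − 5 log₁₀ d + 5 = m + 5 log₁₀ p + 5, so ∂M/∂p = 5/(p ln 10).
σ_M = (5/ln 10) · (σ_p/p) = 2.1715 × 0.58/2.500 = 2.1715 × 0.232 = 0.50379.

σ_M = 0.50 mag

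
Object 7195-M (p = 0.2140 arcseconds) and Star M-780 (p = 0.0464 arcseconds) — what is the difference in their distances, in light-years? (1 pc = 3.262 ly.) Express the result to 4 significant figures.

55.06 ly

d_A = 1/0.2140″ = 4.6729 pc; d_B = 1/0.04640″ = 21.552 pc.
|d_B − d_A| = |21.552 − 4.6729| = 16.879 pc = 16.879 × 3.262 ly = 55.059 ly.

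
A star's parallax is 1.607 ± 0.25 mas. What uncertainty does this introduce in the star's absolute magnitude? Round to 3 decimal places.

σ_M = 0.338 mag

M = m − 5 log₁₀ d + 5 = m + 5 log₁₀ p + 5, so ∂M/∂p = 5/(p ln 10).
σ_M = (5/ln 10) · (σ_p/p) = 2.1715 × 0.25/1.607 = 2.1715 × 0.15557 = 0.33782.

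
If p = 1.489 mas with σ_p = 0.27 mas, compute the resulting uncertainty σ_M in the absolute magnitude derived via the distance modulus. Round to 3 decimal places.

M = m − 5 log₁₀ d + 5 = m + 5 log₁₀ p + 5, so ∂M/∂p = 5/(p ln 10).
σ_M = (5/ln 10) · (σ_p/p) = 2.1715 × 0.27/1.489 = 2.1715 × 0.18133 = 0.39376.

σ_M = 0.394 mag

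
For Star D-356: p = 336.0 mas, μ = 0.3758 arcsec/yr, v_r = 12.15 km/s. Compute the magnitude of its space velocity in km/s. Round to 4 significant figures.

d = 1/p = 1/0.3360″ = 2.9762 pc.
v_t = 4.740 μ d = 4.740 × 0.3758 × 2.9762 = 5.3015 km/s.
v = √(v_r² + v_t²) = √(12.15² + 5.3015²) = √175.728 = 13.256 km/s.

13.26 km/s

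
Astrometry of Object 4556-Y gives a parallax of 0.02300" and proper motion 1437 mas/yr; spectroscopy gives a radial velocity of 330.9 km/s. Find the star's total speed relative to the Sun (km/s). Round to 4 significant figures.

444.1 km/s

d = 1/p = 1/0.02300″ = 43.478 pc.
μ = 1437 mas/yr = 1.437 ″/yr.
v_t = 4.740 μ d = 4.740 × 1.437 × 43.478 = 296.15 km/s.
v = √(v_r² + v_t²) = √(330.9² + 296.15²) = √197200 = 444.07 km/s.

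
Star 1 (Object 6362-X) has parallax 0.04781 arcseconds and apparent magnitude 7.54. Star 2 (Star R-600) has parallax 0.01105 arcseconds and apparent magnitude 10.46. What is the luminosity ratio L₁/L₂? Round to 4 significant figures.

d₁ = 1/p₁ = 1/0.04781″ = 20.916 pc; d₂ = 1/p₂ = 1/0.01105″ = 90.498 pc.
M₁ = m₁ − 5 log₁₀ d₁ + 5 = 7.54 − 6.6024 + 5 = 5.9376.
M₂ = 10.46 − 9.7832 + 5 = 5.6768.
L₁/L₂ = 10^(0.4(M₂ − M₁)) = 10^(0.4 × (-0.2608)) = 10^(-0.10432) = 0.78647.

L₁/L₂ = 0.7865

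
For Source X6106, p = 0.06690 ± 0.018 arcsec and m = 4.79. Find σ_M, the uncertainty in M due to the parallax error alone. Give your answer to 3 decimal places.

M = m − 5 log₁₀ d + 5 = m + 5 log₁₀ p + 5, so ∂M/∂p = 5/(p ln 10).
σ_M = (5/ln 10) · (σ_p/p) = 2.1715 × 0.018/0.06690 = 2.1715 × 0.26906 = 0.58426.

σ_M = 0.584 mag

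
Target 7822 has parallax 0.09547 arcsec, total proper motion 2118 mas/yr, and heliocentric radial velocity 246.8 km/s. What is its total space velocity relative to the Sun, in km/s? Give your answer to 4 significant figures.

268.3 km/s

d = 1/p = 1/0.09547″ = 10.474 pc.
μ = 2118 mas/yr = 2.118 ″/yr.
v_t = 4.740 μ d = 4.740 × 2.118 × 10.474 = 105.15 km/s.
v = √(v_r² + v_t²) = √(246.8² + 105.15²) = √71966.8 = 268.27 km/s.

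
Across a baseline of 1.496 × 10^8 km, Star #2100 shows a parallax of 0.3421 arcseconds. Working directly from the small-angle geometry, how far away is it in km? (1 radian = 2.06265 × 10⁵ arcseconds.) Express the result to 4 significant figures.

9.020 × 10^13 km

θ = 0.3421″ = 0.3421/206265 = 1.6585 × 10^-6 rad.
d = B/θ = (1.496 × 10^8) / (1.6585 × 10^-6) = 9.0202 × 10^13 km.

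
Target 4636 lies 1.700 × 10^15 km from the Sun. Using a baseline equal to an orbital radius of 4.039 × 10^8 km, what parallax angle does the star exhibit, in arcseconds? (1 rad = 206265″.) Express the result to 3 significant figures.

0.0490 arcsec

θ ≈ B/d = (4.039 × 10^8) / (1.700 × 10^15) = 2.3759 × 10^-7 rad.
In arcseconds: 2.3759 × 10^-7 × 206265 = 0.049007″.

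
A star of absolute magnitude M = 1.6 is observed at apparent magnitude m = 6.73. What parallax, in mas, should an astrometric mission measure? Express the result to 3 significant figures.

9.42 mas

m − M = 6.73 − 1.6 = 5.13.
d = 10^((m−M)/5 + 1) = 10^2.026 = 106.17 pc.
p = 1/d = 1/106.17 = 0.0094189 arcsec = 9.4189 mas.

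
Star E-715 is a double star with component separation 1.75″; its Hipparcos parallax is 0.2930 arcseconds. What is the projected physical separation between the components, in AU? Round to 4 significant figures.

5.973 AU

d = 1/p = 1/0.2930″ = 3.413 pc.
At distance d (pc), an angle of θ arcsec spans θ·d AU: s = 1.75 × 3.413 = 5.9728 AU.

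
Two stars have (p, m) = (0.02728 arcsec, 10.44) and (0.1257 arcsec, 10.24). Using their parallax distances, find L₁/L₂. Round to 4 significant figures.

d₁ = 1/p₁ = 1/0.02728″ = 36.657 pc; d₂ = 1/p₂ = 1/0.1257″ = 7.9554 pc.
M₁ = m₁ − 5 log₁₀ d₁ + 5 = 10.44 − 7.8208 + 5 = 7.6192.
M₂ = 10.24 − 4.5033 + 5 = 10.7367.
L₁/L₂ = 10^(0.4(M₂ − M₁)) = 10^(0.4 × 3.1175) = 10^1.24700 = 17.66.

L₁/L₂ = 17.66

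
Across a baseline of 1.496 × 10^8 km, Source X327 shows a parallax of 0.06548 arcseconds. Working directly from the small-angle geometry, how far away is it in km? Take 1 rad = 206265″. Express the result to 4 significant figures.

4.712 × 10^14 km

θ = 0.06548″ = 0.06548/206265 = 3.1746 × 10^-7 rad.
d = B/θ = (1.496 × 10^8) / (3.1746 × 10^-7) = 4.7124 × 10^14 km.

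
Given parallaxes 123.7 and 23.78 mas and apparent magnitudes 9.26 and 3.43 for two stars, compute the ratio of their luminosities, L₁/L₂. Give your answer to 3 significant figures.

d₁ = 1/p₁ = 1/0.1237″ = 8.0841 pc; d₂ = 1/p₂ = 1/0.02378″ = 42.052 pc.
M₁ = m₁ − 5 log₁₀ d₁ + 5 = 9.26 − 4.5382 + 5 = 9.7218.
M₂ = 3.43 − 8.1189 + 5 = 0.3111.
L₁/L₂ = 10^(0.4(M₂ − M₁)) = 10^(0.4 × (-9.4107)) = 10^(-3.76428) = 0.00017208.

L₁/L₂ = 0.000172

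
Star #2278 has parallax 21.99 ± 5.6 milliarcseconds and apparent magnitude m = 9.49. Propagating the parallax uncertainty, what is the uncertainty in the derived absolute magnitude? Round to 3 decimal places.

σ_M = 0.553 mag

M = m − 5 log₁₀ d + 5 = m + 5 log₁₀ p + 5, so ∂M/∂p = 5/(p ln 10).
σ_M = (5/ln 10) · (σ_p/p) = 2.1715 × 5.6/21.99 = 2.1715 × 0.25466 = 0.55299.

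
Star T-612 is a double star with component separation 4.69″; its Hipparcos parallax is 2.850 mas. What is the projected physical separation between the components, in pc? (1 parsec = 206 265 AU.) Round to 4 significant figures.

d = 1/p = 1/0.002850″ = 350.88 pc.
At distance d (pc), an angle of θ arcsec spans θ·d AU: s = 4.69 × 350.88 = 1645.6 AU.
= 1645.6 / 206265 = 0.0079781 pc.

0.007978 pc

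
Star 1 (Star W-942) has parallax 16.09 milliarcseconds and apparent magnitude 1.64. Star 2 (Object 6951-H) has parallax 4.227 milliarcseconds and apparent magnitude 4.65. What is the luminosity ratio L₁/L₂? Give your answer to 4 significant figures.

L₁/L₂ = 1.104

d₁ = 1/p₁ = 1/0.01609″ = 62.15 pc; d₂ = 1/p₂ = 1/0.004227″ = 236.57 pc.
M₁ = m₁ − 5 log₁₀ d₁ + 5 = 1.64 − 8.9672 + 5 = -2.3272.
M₂ = 4.65 − 11.8698 + 5 = -2.2198.
L₁/L₂ = 10^(0.4(M₂ − M₁)) = 10^(0.4 × 0.1074) = 10^0.04296 = 1.104.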